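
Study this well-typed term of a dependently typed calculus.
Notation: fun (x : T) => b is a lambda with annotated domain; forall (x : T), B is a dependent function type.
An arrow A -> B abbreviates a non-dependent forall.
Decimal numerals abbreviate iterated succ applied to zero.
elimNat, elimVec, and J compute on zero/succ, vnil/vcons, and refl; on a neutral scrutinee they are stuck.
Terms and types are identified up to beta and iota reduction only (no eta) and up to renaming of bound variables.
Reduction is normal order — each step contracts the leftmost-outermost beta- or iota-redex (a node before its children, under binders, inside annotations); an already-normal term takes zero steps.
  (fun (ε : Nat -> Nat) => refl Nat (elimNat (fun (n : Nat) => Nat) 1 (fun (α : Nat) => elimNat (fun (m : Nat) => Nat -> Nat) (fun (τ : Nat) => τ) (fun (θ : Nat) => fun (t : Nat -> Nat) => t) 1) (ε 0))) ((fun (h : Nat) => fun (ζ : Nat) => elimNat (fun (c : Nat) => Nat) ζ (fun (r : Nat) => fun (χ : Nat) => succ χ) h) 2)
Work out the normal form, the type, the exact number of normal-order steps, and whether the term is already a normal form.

normal form:
  refl Nat 1
inferred type:
  Eq Nat 1 1
steps to reach normal form (normal order): 21
started in normal form: no
first redex: a beta-redex


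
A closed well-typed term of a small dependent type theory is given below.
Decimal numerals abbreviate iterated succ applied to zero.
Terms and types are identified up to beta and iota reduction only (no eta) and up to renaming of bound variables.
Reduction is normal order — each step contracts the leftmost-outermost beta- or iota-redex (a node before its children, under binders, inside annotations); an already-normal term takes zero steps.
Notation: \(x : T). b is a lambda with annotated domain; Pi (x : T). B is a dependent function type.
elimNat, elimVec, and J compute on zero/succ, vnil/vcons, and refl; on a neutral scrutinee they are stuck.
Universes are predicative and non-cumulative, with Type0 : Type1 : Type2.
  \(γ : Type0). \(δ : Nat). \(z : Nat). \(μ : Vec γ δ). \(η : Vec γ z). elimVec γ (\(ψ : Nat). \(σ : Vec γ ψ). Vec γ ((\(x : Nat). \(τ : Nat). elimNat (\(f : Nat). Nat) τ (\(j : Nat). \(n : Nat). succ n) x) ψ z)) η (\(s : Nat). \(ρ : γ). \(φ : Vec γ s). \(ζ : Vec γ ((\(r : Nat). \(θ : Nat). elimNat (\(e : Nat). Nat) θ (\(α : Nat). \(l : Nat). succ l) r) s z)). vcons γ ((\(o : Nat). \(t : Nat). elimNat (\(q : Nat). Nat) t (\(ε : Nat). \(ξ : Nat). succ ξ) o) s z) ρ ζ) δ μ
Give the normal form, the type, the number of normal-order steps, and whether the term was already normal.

reduced normal form:
  \(γ : Type0). \(δ : Nat). \(z : Nat). \(μ : Vec γ δ). \(η : Vec γ z). elimVec γ (\(ψ : Nat). \(σ : Vec γ ψ). Vec γ (elimNat (\(x : Nat). Nat) z (\(τ : Nat). \(f : Nat). succ f) ψ)) η (\(j : Nat). \(n : γ). \(s : Vec γ j). \(ρ : Vec γ (elimNat (\(φ : Nat). Nat) z (\(ζ : Nat). \(r : Nat). succ r) j)). vcons γ (elimNat (\(θ : Nat). Nat) z (\(e : Nat). \(α : Nat). succ α) j) n ρ) δ μ
type:
  Pi (γ : Type0). Pi (δ : Nat). Pi (z : Nat). Pi (μ : Vec γ δ). Pi (η : Vec γ z). Vec γ (elimNat (\(ψ : Nat). Nat) z (\(σ : Nat). \(x : Nat). succ x) δ)
reduction steps (normal order): 6
already normal: no
first redex: a beta-redex


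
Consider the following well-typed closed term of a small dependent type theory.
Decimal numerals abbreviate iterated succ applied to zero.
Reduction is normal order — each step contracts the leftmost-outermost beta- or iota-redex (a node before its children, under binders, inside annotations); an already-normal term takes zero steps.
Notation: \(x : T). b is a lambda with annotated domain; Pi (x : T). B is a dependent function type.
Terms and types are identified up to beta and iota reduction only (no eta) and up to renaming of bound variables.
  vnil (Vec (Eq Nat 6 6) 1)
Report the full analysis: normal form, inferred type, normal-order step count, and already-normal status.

reduced normal form:
  vnil (Vec (Eq Nat 6 6) 1)
inferred type:
  Vec (Vec (Eq Nat 6 6) 1) 0
normal-order step count: 0
already normal: yes


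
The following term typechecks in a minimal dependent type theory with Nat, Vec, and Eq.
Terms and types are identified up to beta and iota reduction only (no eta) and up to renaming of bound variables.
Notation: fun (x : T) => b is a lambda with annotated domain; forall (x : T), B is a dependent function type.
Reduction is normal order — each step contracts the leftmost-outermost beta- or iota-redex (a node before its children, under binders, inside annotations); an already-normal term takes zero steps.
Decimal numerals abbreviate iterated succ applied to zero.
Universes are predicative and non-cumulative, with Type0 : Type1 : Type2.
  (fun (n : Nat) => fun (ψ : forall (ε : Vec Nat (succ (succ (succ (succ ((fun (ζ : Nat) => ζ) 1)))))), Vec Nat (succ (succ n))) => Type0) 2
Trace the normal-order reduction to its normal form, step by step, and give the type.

reduction (normal order):
  (fun (n : Nat) => fun (ψ : forall (ε : Vec Nat (succ (succ (succ (succ ((fun (ζ : Nat) => ζ) 1)))))), Vec Nat (succ (succ n))) => Type0) 2
  ~> fun (n : forall (ψ : Vec Nat (succ (succ (succ (succ ((fun (ε : Nat) => ε) 1)))))), Vec Nat 4) => Type0
  ~> fun (n : forall (ψ : Vec Nat 5), Vec Nat 4) => Type0
type:
  forall (n : forall (ψ : Vec Nat 5), Vec Nat 4), Type1


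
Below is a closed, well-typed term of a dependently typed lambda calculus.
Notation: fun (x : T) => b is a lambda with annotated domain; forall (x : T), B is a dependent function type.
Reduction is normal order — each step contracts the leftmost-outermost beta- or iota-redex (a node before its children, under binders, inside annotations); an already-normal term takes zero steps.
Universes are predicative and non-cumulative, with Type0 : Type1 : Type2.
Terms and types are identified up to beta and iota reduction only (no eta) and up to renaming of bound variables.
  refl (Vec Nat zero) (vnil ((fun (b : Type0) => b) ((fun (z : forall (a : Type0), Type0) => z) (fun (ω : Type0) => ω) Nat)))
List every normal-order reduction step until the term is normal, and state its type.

reduction (normal order):
  refl (Vec Nat zero) (vnil ((fun (b : Type0) => b) ((fun (z : forall (a : Type0), Type0) => z) (fun (ω : Type0) => ω) Nat)))
  ~> refl (Vec Nat zero) (vnil ((fun (b : forall (z : Type0), Type0) => b) (fun (a : Type0) => a) Nat))
  ~> refl (Vec Nat zero) (vnil ((fun (b : Type0) => b) Nat))
  ~> refl (Vec Nat zero) (vnil Nat)
the term's type:
  Eq (Vec Nat zero) (vnil Nat) (vnil Nat)


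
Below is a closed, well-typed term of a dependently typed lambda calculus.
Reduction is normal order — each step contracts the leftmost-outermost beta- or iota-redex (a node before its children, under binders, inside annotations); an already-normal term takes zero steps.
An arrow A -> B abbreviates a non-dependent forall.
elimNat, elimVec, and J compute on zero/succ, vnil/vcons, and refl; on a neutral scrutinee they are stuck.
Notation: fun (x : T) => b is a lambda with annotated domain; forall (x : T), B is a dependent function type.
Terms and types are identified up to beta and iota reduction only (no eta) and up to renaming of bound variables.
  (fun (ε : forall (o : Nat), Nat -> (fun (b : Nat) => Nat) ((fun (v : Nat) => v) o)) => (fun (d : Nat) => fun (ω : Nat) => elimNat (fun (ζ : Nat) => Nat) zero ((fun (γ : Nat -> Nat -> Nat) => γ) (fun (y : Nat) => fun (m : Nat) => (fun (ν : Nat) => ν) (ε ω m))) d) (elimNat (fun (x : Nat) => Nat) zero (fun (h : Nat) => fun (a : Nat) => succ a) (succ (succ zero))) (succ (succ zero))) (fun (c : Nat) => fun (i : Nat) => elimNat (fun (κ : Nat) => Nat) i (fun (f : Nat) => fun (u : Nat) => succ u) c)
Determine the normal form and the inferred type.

normal form:
  succ (succ (succ (succ zero)))
type:
  Nat


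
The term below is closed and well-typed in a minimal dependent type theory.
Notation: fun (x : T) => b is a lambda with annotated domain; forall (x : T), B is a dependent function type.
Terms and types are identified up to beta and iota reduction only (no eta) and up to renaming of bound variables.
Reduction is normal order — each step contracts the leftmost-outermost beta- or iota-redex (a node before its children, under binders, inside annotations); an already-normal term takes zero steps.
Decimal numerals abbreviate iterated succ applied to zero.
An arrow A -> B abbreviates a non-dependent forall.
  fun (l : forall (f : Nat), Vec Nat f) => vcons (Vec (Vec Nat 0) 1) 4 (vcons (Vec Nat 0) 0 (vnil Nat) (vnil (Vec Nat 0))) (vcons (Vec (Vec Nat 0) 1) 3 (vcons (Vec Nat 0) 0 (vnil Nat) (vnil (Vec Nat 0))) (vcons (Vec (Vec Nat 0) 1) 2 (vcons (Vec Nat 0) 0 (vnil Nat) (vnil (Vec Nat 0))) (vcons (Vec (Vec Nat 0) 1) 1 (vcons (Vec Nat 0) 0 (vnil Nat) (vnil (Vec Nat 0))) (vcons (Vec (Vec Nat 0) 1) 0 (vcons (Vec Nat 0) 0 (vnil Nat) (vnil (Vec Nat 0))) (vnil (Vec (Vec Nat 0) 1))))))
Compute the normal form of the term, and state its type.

reduced normal form:
  fun (l : forall (f : Nat), Vec Nat f) => vcons (Vec (Vec Nat 0) 1) 4 (vcons (Vec Nat 0) 0 (vnil Nat) (vnil (Vec Nat 0))) (vcons (Vec (Vec Nat 0) 1) 3 (vcons (Vec Nat 0) 0 (vnil Nat) (vnil (Vec Nat 0))) (vcons (Vec (Vec Nat 0) 1) 2 (vcons (Vec Nat 0) 0 (vnil Nat) (vnil (Vec Nat 0))) (vcons (Vec (Vec Nat 0) 1) 1 (vcons (Vec Nat 0) 0 (vnil Nat) (vnil (Vec Nat 0))) (vcons (Vec (Vec Nat 0) 1) 0 (vcons (Vec Nat 0) 0 (vnil Nat) (vnil (Vec Nat 0))) (vnil (Vec (Vec Nat 0) 1))))))
the term's type:
  (forall (l : Nat), Vec Nat l) -> Vec (Vec (Vec Nat 0) 1) 5


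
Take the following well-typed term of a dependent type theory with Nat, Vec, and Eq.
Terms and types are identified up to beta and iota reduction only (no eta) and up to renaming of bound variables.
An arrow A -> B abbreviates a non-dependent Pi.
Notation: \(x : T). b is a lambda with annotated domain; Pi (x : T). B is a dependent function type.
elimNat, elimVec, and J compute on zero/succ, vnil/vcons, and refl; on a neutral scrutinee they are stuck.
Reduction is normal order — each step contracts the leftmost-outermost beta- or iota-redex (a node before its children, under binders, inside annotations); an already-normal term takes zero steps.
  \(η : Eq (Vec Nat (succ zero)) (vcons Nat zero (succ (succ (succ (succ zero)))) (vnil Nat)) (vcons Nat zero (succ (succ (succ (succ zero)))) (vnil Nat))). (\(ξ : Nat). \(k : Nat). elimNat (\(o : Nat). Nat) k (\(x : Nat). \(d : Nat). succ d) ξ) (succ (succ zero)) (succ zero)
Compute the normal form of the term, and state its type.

reduced normal form:
  \(η : Eq (Vec Nat (succ zero)) (vcons Nat zero (succ (succ (succ (succ zero)))) (vnil Nat)) (vcons Nat zero (succ (succ (succ (succ zero)))) (vnil Nat))). succ (succ (succ zero))
type:
  Eq (Vec Nat (succ zero)) (vcons Nat zero (succ (succ (succ (succ zero)))) (vnil Nat)) (vcons Nat zero (succ (succ (succ (succ zero)))) (vnil Nat)) -> Nat
observation: the leftmost-outermost redex is a beta-redex, and normalization takes 9 steps.


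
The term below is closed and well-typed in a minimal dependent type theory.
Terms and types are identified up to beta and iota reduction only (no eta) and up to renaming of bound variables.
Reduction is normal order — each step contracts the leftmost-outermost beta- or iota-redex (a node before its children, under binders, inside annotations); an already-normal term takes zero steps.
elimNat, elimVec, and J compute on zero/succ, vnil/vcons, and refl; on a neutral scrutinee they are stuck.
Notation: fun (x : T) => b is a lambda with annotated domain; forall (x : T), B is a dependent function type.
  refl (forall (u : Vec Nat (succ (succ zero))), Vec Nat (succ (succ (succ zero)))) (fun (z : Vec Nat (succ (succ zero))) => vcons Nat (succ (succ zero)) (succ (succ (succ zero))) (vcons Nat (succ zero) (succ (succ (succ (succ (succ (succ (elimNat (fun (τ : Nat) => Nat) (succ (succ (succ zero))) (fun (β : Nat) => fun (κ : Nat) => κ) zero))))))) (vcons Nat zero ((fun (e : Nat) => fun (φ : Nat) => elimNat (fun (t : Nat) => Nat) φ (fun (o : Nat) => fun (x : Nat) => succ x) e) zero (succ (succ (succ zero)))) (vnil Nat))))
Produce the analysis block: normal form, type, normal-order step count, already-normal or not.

resulting normal form:
  refl (forall (u : Vec Nat (succ (succ zero))), Vec Nat (succ (succ (succ zero)))) (fun (z : Vec Nat (succ (succ zero))) => vcons Nat (succ (succ zero)) (succ (succ (succ zero))) (vcons Nat (succ zero) (succ (succ (succ (succ (succ (succ (succ (succ (succ zero))))))))) (vcons Nat zero (succ (succ (succ zero))) (vnil Nat))))
the term's type:
  Eq (forall (u : Vec Nat (succ (succ zero))), Vec Nat (succ (succ (succ zero)))) (fun (z : Vec Nat (succ (succ zero))) => vcons Nat (succ (succ zero)) (succ (succ (succ zero))) (vcons Nat (succ zero) (succ (succ (succ (succ (succ (succ (succ (succ (succ zero))))))))) (vcons Nat zero (succ (succ (succ zero))) (vnil Nat)))) (fun (τ : Vec Nat (succ (succ zero))) => vcons Nat (succ (succ zero)) (succ (succ (succ zero))) (vcons Nat (succ zero) (succ (succ (succ (succ (succ (succ (succ (succ (succ zero))))))))) (vcons Nat zero (succ (succ (succ zero))) (vnil Nat))))
steps to reach normal form (normal order): 4
term was already normal: no
first redex: an elimNat iota-redex


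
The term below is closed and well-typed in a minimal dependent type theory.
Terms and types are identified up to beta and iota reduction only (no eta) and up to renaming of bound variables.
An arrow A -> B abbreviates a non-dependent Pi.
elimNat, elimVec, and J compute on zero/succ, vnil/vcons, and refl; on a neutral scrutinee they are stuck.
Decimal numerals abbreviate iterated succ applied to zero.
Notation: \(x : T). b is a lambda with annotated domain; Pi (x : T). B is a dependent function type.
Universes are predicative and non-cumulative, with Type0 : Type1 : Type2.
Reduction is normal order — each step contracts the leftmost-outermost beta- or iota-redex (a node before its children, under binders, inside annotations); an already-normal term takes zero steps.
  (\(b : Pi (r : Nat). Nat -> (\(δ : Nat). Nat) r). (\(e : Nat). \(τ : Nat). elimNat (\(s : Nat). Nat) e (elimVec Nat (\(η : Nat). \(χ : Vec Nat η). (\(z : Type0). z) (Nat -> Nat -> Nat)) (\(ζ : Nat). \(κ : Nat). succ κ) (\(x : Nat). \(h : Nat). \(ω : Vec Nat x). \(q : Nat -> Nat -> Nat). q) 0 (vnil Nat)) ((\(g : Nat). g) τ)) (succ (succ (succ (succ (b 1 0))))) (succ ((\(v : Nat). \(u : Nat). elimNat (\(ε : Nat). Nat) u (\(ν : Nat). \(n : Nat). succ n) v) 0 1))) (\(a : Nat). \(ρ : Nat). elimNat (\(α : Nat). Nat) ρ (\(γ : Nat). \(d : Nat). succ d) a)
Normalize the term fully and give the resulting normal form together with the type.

normal form:
  7
type:
  Nat
observation: contracting a beta-redex first, the term normalizes in 21 steps.


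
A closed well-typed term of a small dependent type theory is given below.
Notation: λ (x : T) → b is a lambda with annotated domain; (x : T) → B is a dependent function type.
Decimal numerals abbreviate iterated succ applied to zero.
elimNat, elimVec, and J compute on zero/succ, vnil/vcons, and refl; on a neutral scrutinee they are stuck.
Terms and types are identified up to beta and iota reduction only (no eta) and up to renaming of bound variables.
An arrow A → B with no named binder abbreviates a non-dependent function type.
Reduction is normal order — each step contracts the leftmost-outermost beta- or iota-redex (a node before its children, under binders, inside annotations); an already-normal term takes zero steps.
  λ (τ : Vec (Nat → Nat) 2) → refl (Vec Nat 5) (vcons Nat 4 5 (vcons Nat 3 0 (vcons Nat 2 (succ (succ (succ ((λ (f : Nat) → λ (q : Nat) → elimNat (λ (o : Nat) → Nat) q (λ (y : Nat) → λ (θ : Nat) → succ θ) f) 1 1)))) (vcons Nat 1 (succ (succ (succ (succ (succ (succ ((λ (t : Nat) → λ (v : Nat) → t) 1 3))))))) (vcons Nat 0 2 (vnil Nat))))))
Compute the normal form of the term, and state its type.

reduced normal form:
  λ (τ : Vec (Nat → Nat) 2) → refl (Vec Nat 5) (vcons Nat 4 5 (vcons Nat 3 0 (vcons Nat 2 5 (vcons Nat 1 7 (vcons Nat 0 2 (vnil Nat))))))
the term's type:
  Vec (Nat → Nat) 2 → Eq (Vec Nat 5) (vcons Nat 4 5 (vcons Nat 3 0 (vcons Nat 2 5 (vcons Nat 1 7 (vcons Nat 0 2 (vnil Nat)))))) (vcons Nat 4 5 (vcons Nat 3 0 (vcons Nat 2 5 (vcons Nat 1 7 (vcons Nat 0 2 (vnil Nat))))))


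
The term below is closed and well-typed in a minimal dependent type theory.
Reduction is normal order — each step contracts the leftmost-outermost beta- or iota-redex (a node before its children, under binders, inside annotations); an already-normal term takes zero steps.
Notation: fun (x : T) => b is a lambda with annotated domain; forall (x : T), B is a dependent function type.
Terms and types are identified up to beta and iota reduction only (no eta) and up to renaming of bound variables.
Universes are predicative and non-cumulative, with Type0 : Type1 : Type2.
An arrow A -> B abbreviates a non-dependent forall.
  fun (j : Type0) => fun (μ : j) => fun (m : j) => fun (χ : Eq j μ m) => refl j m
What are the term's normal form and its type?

reduced normal form:
  fun (j : Type0) => fun (μ : j) => fun (m : j) => fun (χ : Eq j μ m) => refl j m
inferred type:
  forall (j : Type0), forall (μ : j), forall (m : j), Eq j μ m -> Eq j m m


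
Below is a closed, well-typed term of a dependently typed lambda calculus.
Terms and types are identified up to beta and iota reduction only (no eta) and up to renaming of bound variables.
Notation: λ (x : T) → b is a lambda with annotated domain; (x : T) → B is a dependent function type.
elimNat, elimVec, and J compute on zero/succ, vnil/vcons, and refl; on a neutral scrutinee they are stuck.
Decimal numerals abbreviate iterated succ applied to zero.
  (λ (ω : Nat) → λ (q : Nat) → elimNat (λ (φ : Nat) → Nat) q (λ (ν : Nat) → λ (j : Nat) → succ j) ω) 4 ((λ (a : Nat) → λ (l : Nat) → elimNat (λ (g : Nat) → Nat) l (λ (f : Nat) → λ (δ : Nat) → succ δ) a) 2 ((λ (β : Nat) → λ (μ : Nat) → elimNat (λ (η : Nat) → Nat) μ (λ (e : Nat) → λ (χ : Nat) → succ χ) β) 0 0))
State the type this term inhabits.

the term's type:
  Nat


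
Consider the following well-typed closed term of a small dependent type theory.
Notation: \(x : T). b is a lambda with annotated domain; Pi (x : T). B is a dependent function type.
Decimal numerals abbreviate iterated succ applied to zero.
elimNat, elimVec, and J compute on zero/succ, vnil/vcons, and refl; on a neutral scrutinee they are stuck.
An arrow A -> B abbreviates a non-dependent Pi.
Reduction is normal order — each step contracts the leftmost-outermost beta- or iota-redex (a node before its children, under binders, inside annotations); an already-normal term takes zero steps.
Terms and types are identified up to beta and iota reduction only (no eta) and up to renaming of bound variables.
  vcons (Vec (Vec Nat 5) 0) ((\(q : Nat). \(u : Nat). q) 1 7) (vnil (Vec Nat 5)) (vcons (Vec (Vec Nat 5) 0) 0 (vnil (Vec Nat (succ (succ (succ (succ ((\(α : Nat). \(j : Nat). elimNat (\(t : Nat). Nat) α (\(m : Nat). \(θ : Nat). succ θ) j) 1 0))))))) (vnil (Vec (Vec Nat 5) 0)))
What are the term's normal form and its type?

normal form:
  vcons (Vec (Vec Nat 5) 0) 1 (vnil (Vec Nat 5)) (vcons (Vec (Vec Nat 5) 0) 0 (vnil (Vec Nat 5)) (vnil (Vec (Vec Nat 5) 0)))
type:
  Vec (Vec (Vec Nat 5) 0) 2
observation: normalization takes exactly 5 steps under the normal-order strategy.


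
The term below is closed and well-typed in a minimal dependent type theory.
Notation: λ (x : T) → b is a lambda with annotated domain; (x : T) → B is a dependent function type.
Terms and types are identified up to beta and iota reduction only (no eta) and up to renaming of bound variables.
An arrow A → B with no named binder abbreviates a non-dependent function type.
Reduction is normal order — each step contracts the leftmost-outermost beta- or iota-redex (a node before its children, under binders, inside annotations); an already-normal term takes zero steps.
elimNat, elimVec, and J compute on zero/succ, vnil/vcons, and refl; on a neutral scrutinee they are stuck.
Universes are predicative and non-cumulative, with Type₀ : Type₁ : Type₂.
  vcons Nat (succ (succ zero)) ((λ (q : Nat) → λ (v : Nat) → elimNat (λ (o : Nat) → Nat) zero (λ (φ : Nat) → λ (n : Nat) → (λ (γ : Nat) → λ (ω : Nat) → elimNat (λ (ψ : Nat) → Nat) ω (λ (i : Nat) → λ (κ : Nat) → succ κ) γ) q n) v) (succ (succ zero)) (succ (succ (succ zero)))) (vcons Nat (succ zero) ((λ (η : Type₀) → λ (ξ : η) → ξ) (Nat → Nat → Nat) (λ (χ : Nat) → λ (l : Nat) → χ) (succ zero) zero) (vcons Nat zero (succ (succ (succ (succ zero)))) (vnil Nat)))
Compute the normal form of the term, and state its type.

resulting normal form:
  vcons Nat (succ (succ zero)) (succ (succ (succ (succ (succ (succ zero)))))) (vcons Nat (succ zero) (succ zero) (vcons Nat zero (succ (succ (succ (succ zero)))) (vnil Nat)))
inferred type:
  Vec Nat (succ (succ (succ zero)))
observation: normalization takes exactly 43 steps under the normal-order strategy.


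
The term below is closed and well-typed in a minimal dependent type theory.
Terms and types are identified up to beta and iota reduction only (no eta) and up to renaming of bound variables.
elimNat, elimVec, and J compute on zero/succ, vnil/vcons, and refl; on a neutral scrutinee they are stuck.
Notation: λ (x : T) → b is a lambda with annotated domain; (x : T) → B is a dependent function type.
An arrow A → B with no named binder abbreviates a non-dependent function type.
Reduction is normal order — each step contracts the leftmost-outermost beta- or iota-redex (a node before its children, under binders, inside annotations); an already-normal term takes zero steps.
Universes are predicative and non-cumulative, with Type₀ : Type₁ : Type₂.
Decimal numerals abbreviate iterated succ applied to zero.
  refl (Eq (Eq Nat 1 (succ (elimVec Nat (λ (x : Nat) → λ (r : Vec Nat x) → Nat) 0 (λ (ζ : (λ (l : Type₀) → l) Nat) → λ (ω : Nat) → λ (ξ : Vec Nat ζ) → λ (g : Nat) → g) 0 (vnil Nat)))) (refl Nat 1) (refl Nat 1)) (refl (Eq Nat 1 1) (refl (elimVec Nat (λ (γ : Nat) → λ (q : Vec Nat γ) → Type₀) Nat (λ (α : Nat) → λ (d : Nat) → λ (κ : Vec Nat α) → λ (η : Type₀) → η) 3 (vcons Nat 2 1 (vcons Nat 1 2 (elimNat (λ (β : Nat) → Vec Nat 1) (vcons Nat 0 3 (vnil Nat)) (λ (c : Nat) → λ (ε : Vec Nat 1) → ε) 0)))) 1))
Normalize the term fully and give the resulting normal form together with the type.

resulting normal form:
  refl (Eq (Eq Nat 1 1) (refl Nat 1) (refl Nat 1)) (refl (Eq Nat 1 1) (refl Nat 1))
the term's type:
  Eq (Eq (Eq Nat 1 1) (refl Nat 1) (refl Nat 1)) (refl (Eq Nat 1 1) (refl Nat 1)) (refl (Eq Nat 1 1) (refl Nat 1))


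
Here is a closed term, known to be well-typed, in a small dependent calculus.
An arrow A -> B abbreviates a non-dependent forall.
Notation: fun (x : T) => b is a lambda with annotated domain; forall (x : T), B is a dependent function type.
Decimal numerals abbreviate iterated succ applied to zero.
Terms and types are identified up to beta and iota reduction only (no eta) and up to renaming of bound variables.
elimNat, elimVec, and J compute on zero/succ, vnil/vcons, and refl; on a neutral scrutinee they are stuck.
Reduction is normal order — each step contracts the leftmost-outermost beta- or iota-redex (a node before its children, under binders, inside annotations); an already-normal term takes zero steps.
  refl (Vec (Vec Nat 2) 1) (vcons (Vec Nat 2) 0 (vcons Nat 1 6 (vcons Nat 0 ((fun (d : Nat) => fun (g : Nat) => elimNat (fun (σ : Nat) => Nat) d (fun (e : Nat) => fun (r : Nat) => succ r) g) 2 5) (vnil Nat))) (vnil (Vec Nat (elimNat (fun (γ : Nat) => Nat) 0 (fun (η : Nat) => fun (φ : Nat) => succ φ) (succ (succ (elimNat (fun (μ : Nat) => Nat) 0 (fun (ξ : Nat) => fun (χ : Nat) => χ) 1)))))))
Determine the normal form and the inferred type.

reduced normal form:
  refl (Vec (Vec Nat 2) 1) (vcons (Vec Nat 2) 0 (vcons Nat 1 6 (vcons Nat 0 7 (vnil Nat))) (vnil (Vec Nat 2)))
inferred type:
  Eq (Vec (Vec Nat 2) 1) (vcons (Vec Nat 2) 0 (vcons Nat 1 6 (vcons Nat 0 7 (vnil Nat))) (vnil (Vec Nat 2))) (vcons (Vec Nat 2) 0 (vcons Nat 1 6 (vcons Nat 0 7 (vnil Nat))) (vnil (Vec Nat 2)))


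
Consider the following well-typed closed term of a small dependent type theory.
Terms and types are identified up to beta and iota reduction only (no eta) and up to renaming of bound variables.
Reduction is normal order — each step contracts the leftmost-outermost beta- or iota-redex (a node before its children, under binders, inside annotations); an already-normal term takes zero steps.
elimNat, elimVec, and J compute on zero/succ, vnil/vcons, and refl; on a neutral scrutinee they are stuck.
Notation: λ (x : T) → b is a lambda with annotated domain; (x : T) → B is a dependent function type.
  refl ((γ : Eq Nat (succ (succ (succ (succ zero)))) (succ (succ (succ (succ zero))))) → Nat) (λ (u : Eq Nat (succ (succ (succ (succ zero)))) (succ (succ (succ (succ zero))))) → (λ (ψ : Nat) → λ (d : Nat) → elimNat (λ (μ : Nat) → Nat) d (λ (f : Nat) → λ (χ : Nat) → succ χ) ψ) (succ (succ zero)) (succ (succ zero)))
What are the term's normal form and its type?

normal form:
  refl ((γ : Eq Nat (succ (succ (succ (succ zero)))) (succ (succ (succ (succ zero))))) → Nat) (λ (u : Eq Nat (succ (succ (succ (succ zero)))) (succ (succ (succ (succ zero))))) → succ (succ (succ (succ zero))))
inferred type:
  Eq ((γ : Eq Nat (succ (succ (succ (succ zero)))) (succ (succ (succ (succ zero))))) → Nat) (λ (u : Eq Nat (succ (succ (succ (succ zero)))) (succ (succ (succ (succ zero))))) → succ (succ (succ (succ zero)))) (λ (ψ : Eq Nat (succ (succ (succ (succ zero)))) (succ (succ (succ (succ zero))))) → succ (succ (succ (succ zero))))


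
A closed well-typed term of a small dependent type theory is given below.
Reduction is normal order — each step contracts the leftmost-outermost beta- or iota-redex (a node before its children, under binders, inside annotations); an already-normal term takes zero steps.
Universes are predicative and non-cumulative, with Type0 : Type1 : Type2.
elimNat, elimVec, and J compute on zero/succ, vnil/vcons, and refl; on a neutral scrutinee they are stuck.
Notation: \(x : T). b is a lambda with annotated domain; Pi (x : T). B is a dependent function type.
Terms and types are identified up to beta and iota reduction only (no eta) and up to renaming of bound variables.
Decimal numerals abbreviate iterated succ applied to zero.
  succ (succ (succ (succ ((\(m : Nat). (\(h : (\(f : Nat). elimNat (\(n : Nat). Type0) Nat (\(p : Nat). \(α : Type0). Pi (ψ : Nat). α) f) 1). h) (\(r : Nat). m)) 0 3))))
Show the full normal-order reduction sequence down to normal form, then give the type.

normal-order reduction sequence:
  succ (succ (succ (succ ((\(m : Nat). (\(h : (\(f : Nat). elimNat (\(n : Nat). Type0) Nat (\(p : Nat). \(α : Type0). Pi (ψ : Nat). α) f) 1). h) (\(r : Nat). m)) 0 3))))
  ~> succ (succ (succ (succ ((\(m : (\(h : Nat). elimNat (\(f : Nat). Type0) Nat (\(n : Nat). \(p : Type0). Pi (α : Nat). p) h) 1). m) (\(ψ : Nat). 0) 3))))
  ~> succ (succ (succ (succ ((\(m : Nat). 0) 3))))
  ~> 4
the term's type:
  Nat


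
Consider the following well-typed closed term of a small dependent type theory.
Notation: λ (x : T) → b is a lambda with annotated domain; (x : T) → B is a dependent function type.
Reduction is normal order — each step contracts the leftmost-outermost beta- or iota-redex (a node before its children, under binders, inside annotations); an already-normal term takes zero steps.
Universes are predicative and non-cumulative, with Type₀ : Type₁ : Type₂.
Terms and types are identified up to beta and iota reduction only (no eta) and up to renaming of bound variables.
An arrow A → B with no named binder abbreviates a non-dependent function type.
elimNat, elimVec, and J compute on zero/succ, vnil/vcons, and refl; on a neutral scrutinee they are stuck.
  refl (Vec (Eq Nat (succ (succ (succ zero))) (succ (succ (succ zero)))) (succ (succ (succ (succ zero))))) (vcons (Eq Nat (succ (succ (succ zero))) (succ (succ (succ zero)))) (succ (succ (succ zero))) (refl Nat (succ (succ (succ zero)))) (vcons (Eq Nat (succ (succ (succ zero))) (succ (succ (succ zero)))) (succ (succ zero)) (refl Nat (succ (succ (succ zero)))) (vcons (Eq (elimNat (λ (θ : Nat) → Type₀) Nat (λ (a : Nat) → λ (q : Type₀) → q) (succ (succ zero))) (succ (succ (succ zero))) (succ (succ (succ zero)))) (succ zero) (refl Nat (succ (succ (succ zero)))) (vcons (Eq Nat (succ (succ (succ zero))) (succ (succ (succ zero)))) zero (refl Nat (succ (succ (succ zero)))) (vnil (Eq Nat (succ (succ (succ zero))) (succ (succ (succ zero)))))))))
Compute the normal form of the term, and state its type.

resulting normal form:
  refl (Vec (Eq Nat (succ (succ (succ zero))) (succ (succ (succ zero)))) (succ (succ (succ (succ zero))))) (vcons (Eq Nat (succ (succ (succ zero))) (succ (succ (succ zero)))) (succ (succ (succ zero))) (refl Nat (succ (succ (succ zero)))) (vcons (Eq Nat (succ (succ (succ zero))) (succ (succ (succ zero)))) (succ (succ zero)) (refl Nat (succ (succ (succ zero)))) (vcons (Eq Nat (succ (succ (succ zero))) (succ (succ (succ zero)))) (succ zero) (refl Nat (succ (succ (succ zero)))) (vcons (Eq Nat (succ (succ (succ zero))) (succ (succ (succ zero)))) zero (refl Nat (succ (succ (succ zero)))) (vnil (Eq Nat (succ (succ (succ zero))) (succ (succ (succ zero)))))))))
inferred type:
  Eq (Vec (Eq Nat (succ (succ (succ zero))) (succ (succ (succ zero)))) (succ (succ (succ (succ zero))))) (vcons (Eq Nat (succ (succ (succ zero))) (succ (succ (succ zero)))) (succ (succ (succ zero))) (refl Nat (succ (succ (succ zero)))) (vcons (Eq Nat (succ (succ (succ zero))) (succ (succ (succ zero)))) (succ (succ zero)) (refl Nat (succ (succ (succ zero)))) (vcons (Eq Nat (succ (succ (succ zero))) (succ (succ (succ zero)))) (succ zero) (refl Nat (succ (succ (succ zero)))) (vcons (Eq Nat (succ (succ (succ zero))) (succ (succ (succ zero)))) zero (refl Nat (succ (succ (succ zero)))) (vnil (Eq Nat (succ (succ (succ zero))) (succ (succ (succ zero))))))))) (vcons (Eq Nat (succ (succ (succ zero))) (succ (succ (succ zero)))) (succ (succ (succ zero))) (refl Nat (succ (succ (succ zero)))) (vcons (Eq Nat (succ (succ (succ zero))) (succ (succ (succ zero)))) (succ (succ zero)) (refl Nat (succ (succ (succ zero)))) (vcons (Eq Nat (succ (succ (succ zero))) (succ (succ (succ zero)))) (succ zero) (refl Nat (succ (succ (succ zero)))) (vcons (Eq Nat (succ (succ (succ zero))) (succ (succ (succ zero)))) zero (refl Nat (succ (succ (succ zero)))) (vnil (Eq Nat (succ (succ (succ zero))) (succ (succ (succ zero)))))))))
observation: reduction starts at an elimNat iota-redex, and 7 normal-order steps reach the normal form.


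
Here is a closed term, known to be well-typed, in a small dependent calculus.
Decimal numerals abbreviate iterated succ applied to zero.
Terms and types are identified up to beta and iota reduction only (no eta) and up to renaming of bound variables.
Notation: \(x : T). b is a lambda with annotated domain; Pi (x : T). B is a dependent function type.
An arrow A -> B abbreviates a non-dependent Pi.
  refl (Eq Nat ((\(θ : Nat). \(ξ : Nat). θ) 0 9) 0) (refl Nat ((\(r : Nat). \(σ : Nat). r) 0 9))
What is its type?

inferred type:
  Eq (Eq Nat 0 0) (refl Nat 0) (refl Nat 0)


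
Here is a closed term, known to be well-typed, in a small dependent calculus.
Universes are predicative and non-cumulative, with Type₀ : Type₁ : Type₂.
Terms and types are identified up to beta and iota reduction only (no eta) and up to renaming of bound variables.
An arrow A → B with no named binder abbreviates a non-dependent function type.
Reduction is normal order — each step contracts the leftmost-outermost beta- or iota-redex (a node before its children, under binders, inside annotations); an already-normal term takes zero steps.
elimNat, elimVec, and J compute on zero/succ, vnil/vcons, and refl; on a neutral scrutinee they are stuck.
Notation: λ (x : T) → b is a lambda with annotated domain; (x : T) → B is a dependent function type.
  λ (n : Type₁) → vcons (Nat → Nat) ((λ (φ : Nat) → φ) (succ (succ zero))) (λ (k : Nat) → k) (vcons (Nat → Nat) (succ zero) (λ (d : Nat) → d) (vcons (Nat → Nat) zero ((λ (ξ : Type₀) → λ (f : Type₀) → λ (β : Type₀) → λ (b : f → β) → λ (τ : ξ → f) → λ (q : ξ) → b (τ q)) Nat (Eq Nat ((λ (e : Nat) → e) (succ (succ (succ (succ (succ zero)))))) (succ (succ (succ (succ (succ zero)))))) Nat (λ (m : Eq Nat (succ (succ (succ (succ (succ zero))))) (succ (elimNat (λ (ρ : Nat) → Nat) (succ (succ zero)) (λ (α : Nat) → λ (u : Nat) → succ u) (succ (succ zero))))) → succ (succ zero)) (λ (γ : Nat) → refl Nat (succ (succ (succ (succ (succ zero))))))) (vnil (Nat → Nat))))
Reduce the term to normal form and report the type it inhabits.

reduced normal form:
  λ (n : Type₁) → vcons (Nat → Nat) (succ (succ zero)) (λ (φ : Nat) → φ) (vcons (Nat → Nat) (succ zero) (λ (k : Nat) → k) (vcons (Nat → Nat) zero (λ (d : Nat) → succ (succ zero)) (vnil (Nat → Nat))))
type:
  Type₁ → Vec (Nat → Nat) (succ (succ (succ zero)))


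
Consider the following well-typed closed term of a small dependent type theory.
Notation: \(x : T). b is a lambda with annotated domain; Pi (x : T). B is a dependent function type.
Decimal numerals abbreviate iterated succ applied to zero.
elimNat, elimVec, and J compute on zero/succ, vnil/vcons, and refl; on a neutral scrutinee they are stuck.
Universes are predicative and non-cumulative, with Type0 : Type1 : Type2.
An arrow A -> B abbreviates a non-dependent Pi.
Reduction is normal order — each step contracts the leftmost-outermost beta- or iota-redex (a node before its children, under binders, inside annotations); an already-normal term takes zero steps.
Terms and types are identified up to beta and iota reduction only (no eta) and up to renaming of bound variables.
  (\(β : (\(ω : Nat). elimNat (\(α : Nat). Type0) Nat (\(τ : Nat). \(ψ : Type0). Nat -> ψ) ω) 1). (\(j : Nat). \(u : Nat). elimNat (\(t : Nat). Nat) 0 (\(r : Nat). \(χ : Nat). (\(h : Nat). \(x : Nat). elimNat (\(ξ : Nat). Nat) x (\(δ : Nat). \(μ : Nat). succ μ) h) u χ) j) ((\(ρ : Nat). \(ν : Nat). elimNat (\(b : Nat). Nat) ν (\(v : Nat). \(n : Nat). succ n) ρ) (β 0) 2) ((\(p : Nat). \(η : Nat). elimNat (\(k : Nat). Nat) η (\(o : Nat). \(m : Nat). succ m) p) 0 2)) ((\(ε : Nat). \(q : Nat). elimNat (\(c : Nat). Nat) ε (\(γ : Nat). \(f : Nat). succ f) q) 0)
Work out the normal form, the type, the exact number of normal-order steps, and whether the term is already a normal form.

normal form:
  4
type:
  Nat
normal-order step count: 28
already normal: no
first redex: a beta-redex


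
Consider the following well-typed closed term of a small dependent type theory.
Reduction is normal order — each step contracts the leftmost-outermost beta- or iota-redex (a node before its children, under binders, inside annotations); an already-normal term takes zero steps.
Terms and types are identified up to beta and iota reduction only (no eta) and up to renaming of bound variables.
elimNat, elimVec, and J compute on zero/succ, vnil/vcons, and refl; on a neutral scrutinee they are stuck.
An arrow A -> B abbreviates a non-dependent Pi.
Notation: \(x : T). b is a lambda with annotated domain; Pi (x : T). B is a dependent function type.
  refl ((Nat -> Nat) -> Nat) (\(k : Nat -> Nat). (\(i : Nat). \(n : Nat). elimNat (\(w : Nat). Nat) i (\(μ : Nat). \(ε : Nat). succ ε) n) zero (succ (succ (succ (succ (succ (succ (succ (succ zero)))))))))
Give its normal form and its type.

reduced normal form:
  refl ((Nat -> Nat) -> Nat) (\(k : Nat -> Nat). succ (succ (succ (succ (succ (succ (succ (succ zero))))))))
type:
  Eq ((Nat -> Nat) -> Nat) (\(k : Nat -> Nat). succ (succ (succ (succ (succ (succ (succ (succ zero)))))))) (\(i : Nat -> Nat). succ (succ (succ (succ (succ (succ (succ (succ zero))))))))
observation: reduction starts at a beta-redex, and 27 normal-order steps reach the normal form.


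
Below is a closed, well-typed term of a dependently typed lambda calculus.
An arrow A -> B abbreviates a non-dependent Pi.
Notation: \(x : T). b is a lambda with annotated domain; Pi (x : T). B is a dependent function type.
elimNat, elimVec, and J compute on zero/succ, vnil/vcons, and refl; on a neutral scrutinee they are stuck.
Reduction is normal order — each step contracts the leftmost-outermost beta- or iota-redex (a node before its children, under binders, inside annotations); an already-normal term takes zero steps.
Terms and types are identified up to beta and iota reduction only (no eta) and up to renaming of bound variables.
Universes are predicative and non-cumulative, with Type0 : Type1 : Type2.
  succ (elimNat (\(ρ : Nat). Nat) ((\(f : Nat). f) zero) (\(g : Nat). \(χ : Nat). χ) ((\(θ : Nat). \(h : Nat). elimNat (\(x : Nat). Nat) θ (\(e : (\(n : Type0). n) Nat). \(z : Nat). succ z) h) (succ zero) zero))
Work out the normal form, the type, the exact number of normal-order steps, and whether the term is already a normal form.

resulting normal form:
  succ zero
inferred type:
  Nat
steps to reach normal form (normal order): 8
already normal: no
first contracted redex: a beta-redex


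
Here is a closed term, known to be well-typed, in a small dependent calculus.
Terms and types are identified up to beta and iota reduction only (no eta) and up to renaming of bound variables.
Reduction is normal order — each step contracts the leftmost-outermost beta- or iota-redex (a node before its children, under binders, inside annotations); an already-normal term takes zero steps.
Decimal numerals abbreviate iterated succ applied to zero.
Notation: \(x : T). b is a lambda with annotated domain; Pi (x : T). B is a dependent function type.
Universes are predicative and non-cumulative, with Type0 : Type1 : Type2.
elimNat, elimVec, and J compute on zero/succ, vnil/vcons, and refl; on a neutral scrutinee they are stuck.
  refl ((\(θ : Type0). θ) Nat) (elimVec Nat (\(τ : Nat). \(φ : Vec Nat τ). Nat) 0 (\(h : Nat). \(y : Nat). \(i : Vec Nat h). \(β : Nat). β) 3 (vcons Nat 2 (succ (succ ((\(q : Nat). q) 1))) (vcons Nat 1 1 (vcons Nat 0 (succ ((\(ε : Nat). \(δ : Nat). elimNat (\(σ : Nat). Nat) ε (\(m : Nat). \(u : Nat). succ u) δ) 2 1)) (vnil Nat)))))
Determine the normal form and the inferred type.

reduced normal form:
  refl Nat 0
the term's type:
  Eq Nat 0 0
observation: contracting a beta-redex first, the term normalizes in 17 steps.


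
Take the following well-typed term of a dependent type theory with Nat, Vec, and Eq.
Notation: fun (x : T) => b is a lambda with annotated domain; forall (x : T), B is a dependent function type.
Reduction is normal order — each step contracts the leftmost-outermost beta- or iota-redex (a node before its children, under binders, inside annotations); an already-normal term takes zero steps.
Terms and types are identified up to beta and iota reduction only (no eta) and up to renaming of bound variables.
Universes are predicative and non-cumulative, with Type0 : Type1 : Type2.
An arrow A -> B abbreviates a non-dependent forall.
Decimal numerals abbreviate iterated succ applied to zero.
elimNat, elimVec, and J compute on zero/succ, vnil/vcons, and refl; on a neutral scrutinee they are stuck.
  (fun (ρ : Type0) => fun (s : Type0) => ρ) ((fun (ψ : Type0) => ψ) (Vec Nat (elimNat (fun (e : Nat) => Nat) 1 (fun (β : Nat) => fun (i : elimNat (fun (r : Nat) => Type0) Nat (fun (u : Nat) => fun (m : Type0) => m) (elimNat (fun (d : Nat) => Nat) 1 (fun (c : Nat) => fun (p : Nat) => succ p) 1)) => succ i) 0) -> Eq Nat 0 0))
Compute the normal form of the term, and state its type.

reduced normal form:
  fun (ρ : Type0) => Vec Nat 1 -> Eq Nat 0 0
inferred type:
  Type0 -> Type0
observation: the leftmost-outermost redex is a beta-redex, and normalization takes 3 steps.


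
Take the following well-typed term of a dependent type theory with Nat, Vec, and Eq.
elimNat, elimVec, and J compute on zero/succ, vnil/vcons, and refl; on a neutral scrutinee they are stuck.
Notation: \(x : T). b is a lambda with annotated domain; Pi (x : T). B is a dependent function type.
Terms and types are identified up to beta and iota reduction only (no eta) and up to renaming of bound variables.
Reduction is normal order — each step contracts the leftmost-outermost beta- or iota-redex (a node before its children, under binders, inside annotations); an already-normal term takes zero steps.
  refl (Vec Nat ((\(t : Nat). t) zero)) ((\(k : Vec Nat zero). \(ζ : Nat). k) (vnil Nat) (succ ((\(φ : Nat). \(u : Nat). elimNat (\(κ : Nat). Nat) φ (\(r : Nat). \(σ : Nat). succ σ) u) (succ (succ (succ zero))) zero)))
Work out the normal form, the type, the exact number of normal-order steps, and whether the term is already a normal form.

reduced normal form:
  refl (Vec Nat zero) (vnil Nat)
type:
  Eq (Vec Nat zero) (vnil Nat) (vnil Nat)
normal-order step count: 3
term was already normal: no
first redex: a beta-redex
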